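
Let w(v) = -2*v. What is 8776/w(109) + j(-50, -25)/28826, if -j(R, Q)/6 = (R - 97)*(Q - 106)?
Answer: -9934469/224431 ≈ -44.265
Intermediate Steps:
j(R, Q) = -6*(-106 + Q)*(-97 + R) (j(R, Q) = -6*(R - 97)*(Q - 106) = -6*(-97 + R)*(-106 + Q) = -6*(-106 + Q)*(-97 + R))
8776/w(109) + j(-50, -25)/28826 = 8776/((-2*109)) + (-61692 + 582*(-25) + 636*(-50) - 6*(-25)*(-50))/28826 = 8776/(-218) + (-61692 - 14550 - 31800 - 7500)*(1/28826) = 8776*(-1/218) - 115542*1/28826 = -4388/109 - 8253/2059 = -9934469/224431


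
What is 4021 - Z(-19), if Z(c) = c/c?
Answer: 4020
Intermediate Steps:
Z(c) = 1
4021 - Z(-19) = 4021 - 1*1 = 4021 - 1 = 4020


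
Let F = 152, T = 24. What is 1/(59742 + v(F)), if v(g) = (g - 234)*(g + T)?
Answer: 1/45310 ≈ 2.2070e-5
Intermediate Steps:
v(g) = (-234 + g)*(24 + g) (v(g) = (g - 234)*(g + 24) = (-234 + g)*(24 + g))
1/(59742 + v(F)) = 1/(59742 + (-5616 + 152² - 210*152)) = 1/(59742 + (-5616 + 23104 - 31920)) = 1/(59742 - 14432) = 1/45310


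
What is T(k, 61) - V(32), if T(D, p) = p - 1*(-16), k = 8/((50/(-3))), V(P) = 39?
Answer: 38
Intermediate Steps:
k = -12/25 (k = 8/((50*(-⅓))) = 8/(-50/3) = 8*(-3/50) = -12/25 ≈ -0.48000)
T(D, p) = 16 + p (T(D, p) = p + 16 = 16 + p)
T(k, 61) - V(32) = (16 + 61) - 1*39 = 77 - 39 = 38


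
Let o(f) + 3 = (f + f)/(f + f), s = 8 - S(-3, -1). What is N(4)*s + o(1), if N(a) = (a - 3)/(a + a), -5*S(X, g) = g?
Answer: -41/40 ≈ -1.0250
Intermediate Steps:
S(X, g) = -g/5
s = 39/5 (s = 8 - (-1)*(-1)/5 = 8 - 1*⅕ = 8 - ⅕ = 39/5 ≈ 7.8000)
o(f) = -2 (o(f) = -3 + (f + f)/(f + f) = -3 + (2*f)/((2*f)) = -3 + (2*f)*(1/(2*f)) = -3 + 1 = -2)
N(a) = (-3 + a)/(2*a) (N(a) = (-3 + a)/((2*a)) = (-3 + a)*(1/(2*a)) = (-3 + a)/(2*a))
N(4)*s + o(1) = ((½)*(-3 + 4)/4)*(39/5) - 2 = ((½)*(¼)*1)*(39/5) - 2 = (⅛)*(39/5) - 2 = 39/40 - 2 = -41/40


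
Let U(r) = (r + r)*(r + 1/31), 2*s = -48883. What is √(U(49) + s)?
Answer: I*√75482086/62 ≈ 140.13*I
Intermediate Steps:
s = -48883/2 (s = (½)*(-48883) = -48883/2 ≈ -24442.)
U(r) = 2*r*(1/31 + r) (U(r) = (2*r)*(r + 1/31) = (2*r)*(1/31 + r) = 2*r*(1/31 + r))
√(U(49) + s) = √((2/31)*49*(1 + 31*49) - 48883/2) = √((2/31)*49*(1 + 1519) - 48883/2) = √((2/31)*49*1520 - 48883/2) = √(148960/31 - 48883/2) = √(-1217453/62) = I*√75482086/62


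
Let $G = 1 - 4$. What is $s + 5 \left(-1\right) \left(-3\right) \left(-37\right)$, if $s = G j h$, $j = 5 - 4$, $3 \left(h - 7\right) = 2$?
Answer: $-578$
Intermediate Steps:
$G = -3$ ($G = 1 - 4 = -3$)
$h = \frac{23}{3}$ ($h = 7 + \frac{1}{3} \cdot 2 = 7 + \frac{2}{3} = \frac{23}{3} \approx 7.6667$)
$j = 1$
$s = -23$ ($s = \left(-3\right) 1 \cdot \frac{23}{3} = \left(-3\right) \frac{23}{3} = -23$)
$s + 5 \left(-1\right) \left(-3\right) \left(-37\right) = -23 + 5 \left(-1\right) \left(-3\right) \left(-37\right) = -23 + \left(-5\right) \left(-3\right) \left(-37\right) = -23 + 15 \left(-37\right) = -23 - 555 = -578$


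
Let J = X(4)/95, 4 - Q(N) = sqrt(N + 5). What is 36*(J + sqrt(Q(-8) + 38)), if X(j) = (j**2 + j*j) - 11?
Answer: 756/95 + 36*sqrt(42 - I*sqrt(3)) ≈ 241.31 - 4.8097*I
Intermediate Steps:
X(j) = -11 + 2*j**2 (X(j) = (j**2 + j**2) - 11 = 2*j**2 - 11 = -11 + 2*j**2)
Q(N) = 4 - sqrt(5 + N) (Q(N) = 4 - sqrt(N + 5) = 4 - sqrt(5 + N))
J = 21/95 (J = (-11 + 2*4**2)/95 = (-11 + 2*16)*(1/95) = (-11 + 32)*(1/95) = 21*(1/95) = 21/95 ≈ 0.22105)
36*(J + sqrt(Q(-8) + 38)) = 36*(21/95 + sqrt((4 - sqrt(5 - 8)) + 38)) = 36*(21/95 + sqrt((4 - sqrt(-3)) + 38)) = 36*(21/95 + sqrt((4 - I*sqrt(3)) + 38)) = 36*(21/95 + sqrt(42 - I*sqrt(3))) = 756/95 + 36*sqrt(42 - I*sqrt(3))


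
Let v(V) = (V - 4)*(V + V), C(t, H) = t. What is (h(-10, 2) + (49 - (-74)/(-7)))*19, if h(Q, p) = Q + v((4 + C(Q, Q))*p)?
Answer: 54853/7 ≈ 7836.1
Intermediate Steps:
v(V) = 2*V*(-4 + V) (v(V) = (-4 + V)*(2*V) = 2*V*(-4 + V))
h(Q, p) = Q + 2*p*(-4 + p*(4 + Q))*(4 + Q) (h(Q, p) = Q + 2*((4 + Q)*p)*(-4 + (4 + Q)*p) = Q + 2*(p*(4 + Q))*(-4 + p*(4 + Q)) = Q + 2*p*(-4 + p*(4 + Q))*(4 + Q))
(h(-10, 2) + (49 - (-74)/(-7)))*19 = ((-10 + 2*2*(-4 + 2*(4 - 10))*(4 - 10)) + (49 - (-74)/(-7)))*19 = ((-10 + 2*2*(-4 + 2*(-6))*(-6)) + (49 - (-74)*(-1)/7))*19 = ((-10 + 2*2*(-4 - 12)*(-6)) + (49 - 1*74/7))*19 = ((-10 + 2*2*(-16)*(-6)) + (49 - 74/7))*19 = ((-10 + 384) + 269/7)*19 = (374 + 269/7)*19 = (2887/7)*19 = 54853/7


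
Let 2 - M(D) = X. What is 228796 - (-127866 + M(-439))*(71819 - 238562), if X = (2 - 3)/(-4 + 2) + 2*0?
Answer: -42640563055/2 ≈ -2.1320e+10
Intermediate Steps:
X = ½ (X = -1/(-2) + 0 = -1*(-½) + 0 = ½ + 0 = ½ ≈ 0.50000)
M(D) = 3/2 (M(D) = 2 - 1*½ = 2 - ½ = 3/2)
228796 - (-127866 + M(-439))*(71819 - 238562) = 228796 - (-127866 + 3/2)*(71819 - 238562) = 228796 - (-255729)*(-166743)/2 = 228796 - 1*42641020647/2 = 228796 - 42641020647/2 = -42640563055/2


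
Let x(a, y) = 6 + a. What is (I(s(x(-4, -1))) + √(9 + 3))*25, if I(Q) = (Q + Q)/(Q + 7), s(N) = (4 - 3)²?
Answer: 25/4 + 50*√3 ≈ 92.853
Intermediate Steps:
s(N) = 1 (s(N) = 1² = 1)
I(Q) = 2*Q/(7 + Q) (I(Q) = (2*Q)/(7 + Q) = 2*Q/(7 + Q))
(I(s(x(-4, -1))) + √(9 + 3))*25 = (2*1/(7 + 1) + √(9 + 3))*25 = (2*1/8 + √12)*25 = (2*1*(⅛) + 2*√3)*25 = (¼ + 2*√3)*25 = 25/4 + 50*√3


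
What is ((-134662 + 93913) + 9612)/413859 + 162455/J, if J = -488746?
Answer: -27483849349/67423976938 ≈ -0.40763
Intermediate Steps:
((-134662 + 93913) + 9612)/413859 + 162455/J = ((-134662 + 93913) + 9612)/413859 + 162455/(-488746) = (-40749 + 9612)*(1/413859) + 162455*(-1/488746) = -31137*1/413859 - 162455/488746 = -10379/137953 - 162455/488746 = -27483849349/67423976938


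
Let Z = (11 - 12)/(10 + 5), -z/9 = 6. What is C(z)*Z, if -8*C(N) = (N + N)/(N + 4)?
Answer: 9/500 ≈ 0.018000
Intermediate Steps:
z = -54 (z = -9*6 = -54)
C(N) = -N/(4*(4 + N)) (C(N) = -(N + N)/(8*(N + 4)) = -2*N/(8*(4 + N)) = -N/(4*(4 + N)))
Z = -1/15 ≈ -0.066667
C(z)*Z = -1*(-54)/(16 + 4*(-54))*(-1/15) = -1*(-54)/(16 - 216)*(-1/15) = -1*(-54)/(-200)*(-1/15) = -1*(-54)*(-1/200)*(-1/15) = -27/100*(-1/15) = 9/500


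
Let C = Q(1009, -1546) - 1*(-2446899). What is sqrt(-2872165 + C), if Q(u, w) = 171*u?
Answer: I*sqrt(252727) ≈ 502.72*I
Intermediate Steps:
C = 2619438 (C = 171*1009 - 1*(-2446899) = 172539 + 2446899 = 2619438)
sqrt(-2872165 + C) = sqrt(-2872165 + 2619438) = sqrt(-252727) = I*sqrt(252727)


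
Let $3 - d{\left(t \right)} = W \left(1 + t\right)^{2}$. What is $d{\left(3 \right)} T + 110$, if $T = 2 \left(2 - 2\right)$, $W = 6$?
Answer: $110$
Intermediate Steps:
$T = 0$ ($T = 2 \cdot 0 = 0$)
$d{\left(t \right)} = 3 - 6 \left(1 + t\right)^{2}$
$d{\left(3 \right)} T + 110 = \left(3 - 6 \left(1 + 3\right)^{2}\right) 0 + 110 = \left(3 - 6 \cdot 4^{2}\right) 0 + 110 = \left(3 - 96\right) 0 + 110 = \left(-93\right) 0 + 110 = 0 + 110 = 110$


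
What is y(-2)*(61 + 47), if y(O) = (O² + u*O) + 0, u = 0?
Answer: 432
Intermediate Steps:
y(O) = O² (y(O) = (O² + 0*O) + 0 = (O² + 0) + 0 = O² + 0 = O²)
y(-2)*(61 + 47) = (-2)²*(61 + 47) = 4*108 = 432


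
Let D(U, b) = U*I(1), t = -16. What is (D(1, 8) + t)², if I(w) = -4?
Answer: 400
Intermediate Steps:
D(U, b) = -4*U (D(U, b) = U*(-4) = -4*U)
(D(1, 8) + t)² = (-4*1 - 16)² = (-4 - 16)² = (-20)² = 400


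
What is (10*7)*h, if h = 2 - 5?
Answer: -210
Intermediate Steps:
h = -3
(10*7)*h = (10*7)*(-3) = 70*(-3) = -210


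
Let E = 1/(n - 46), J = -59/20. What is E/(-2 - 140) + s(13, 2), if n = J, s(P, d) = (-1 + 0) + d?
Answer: 69519/69509 ≈ 1.0001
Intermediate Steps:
s(P, d) = -1 + d
J = -59/20 (J = -59*1/20 = -59/20 ≈ -2.9500)
n = -59/20 ≈ -2.9500
E = -20/979 (E = 1/(-59/20 - 46) = 1/(-979/20) = -20/979 ≈ -0.020429)
E/(-2 - 140) + s(13, 2) = -20/979/(-2 - 140) + (-1 + 2) = -20/979/(-142) + 1 = -1/142*(-20/979) + 1 = 10/69509 + 1 = 69519/69509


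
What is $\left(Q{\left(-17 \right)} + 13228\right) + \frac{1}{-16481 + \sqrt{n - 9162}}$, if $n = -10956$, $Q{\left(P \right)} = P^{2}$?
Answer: $\frac{3671804889162}{271643479} - \frac{i \sqrt{20118}}{271643479} \approx 13517.0 - 5.2215 \cdot 10^{-7} i$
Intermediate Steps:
$\left(Q{\left(-17 \right)} + 13228\right) + \frac{1}{-16481 + \sqrt{n - 9162}} = \left(\left(-17\right)^{2} + 13228\right) + \frac{1}{-16481 + \sqrt{-10956 - 9162}} = \left(289 + 13228\right) + \frac{1}{-16481 + \sqrt{-20118}} = 13517 + \frac{1}{-16481 + i \sqrt{20118}}$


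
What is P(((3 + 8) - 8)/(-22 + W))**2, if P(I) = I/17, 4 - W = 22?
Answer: 9/462400 ≈ 1.9464e-5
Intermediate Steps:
W = -18 (W = 4 - 1*22 = 4 - 22 = -18)
P(I) = I/17 (P(I) = I*(1/17) = I/17)
P(((3 + 8) - 8)/(-22 + W))**2 = ((((3 + 8) - 8)/(-22 - 18))/17)**2 = (((11 - 8)/(-40))/17)**2 = ((3*(-1/40))/17)**2 = ((1/17)*(-3/40))**2 = (-3/680)**2 = 9/462400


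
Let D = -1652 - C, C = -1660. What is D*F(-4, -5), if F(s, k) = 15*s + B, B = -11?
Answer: -568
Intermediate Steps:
D = 8 (D = -1652 - 1*(-1660) = -1652 + 1660 = 8)
F(s, k) = -11 + 15*s (F(s, k) = 15*s - 11 = -11 + 15*s)
D*F(-4, -5) = 8*(-11 + 15*(-4)) = 8*(-11 - 60) = 8*(-71) = -568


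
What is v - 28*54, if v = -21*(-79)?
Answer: 147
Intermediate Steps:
v = 1659
v - 28*54 = 1659 - 28*54 = 1659 - 1512 = 147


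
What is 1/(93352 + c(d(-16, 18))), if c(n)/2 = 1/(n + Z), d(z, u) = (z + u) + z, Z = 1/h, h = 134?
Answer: 1875/175034732 ≈ 1.0712e-5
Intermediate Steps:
Z = 1/134 ≈ 0.0074627
d(z, u) = u + 2*z (d(z, u) = (u + z) + z = u + 2*z)
c(n) = 2/(1/134 + n) (c(n) = 2/(n + 1/134) = 2/(1/134 + n))
1/(93352 + c(d(-16, 18))) = 1/(93352 + 268/(1 + 134*(18 + 2*(-16)))) = 1/(93352 + 268/(1 + 134*(18 - 32))) = 1/(93352 + 268/(1 + 134*(-14))) = 1/(93352 + 268/(1 - 1876)) = 1/(93352 + 268/(-1875)) = 1/(93352 + 268*(-1/1875)) = 1/(93352 - 268/1875) = 1/(175034732/1875) = 1875/175034732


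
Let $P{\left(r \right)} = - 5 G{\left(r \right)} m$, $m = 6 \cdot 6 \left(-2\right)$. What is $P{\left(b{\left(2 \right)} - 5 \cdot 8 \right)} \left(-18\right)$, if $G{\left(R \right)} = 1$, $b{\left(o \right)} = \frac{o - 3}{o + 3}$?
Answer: $-6480$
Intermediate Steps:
$b{\left(o \right)} = \frac{-3 + o}{3 + o}$
$m = -72$ ($m = 36 \left(-2\right) = -72$)
$P{\left(r \right)} = 360$ ($P{\left(r \right)} = \left(-5\right) 1 \left(-72\right) = \left(-5\right) \left(-72\right) = 360$)
$P{\left(b{\left(2 \right)} - 5 \cdot 8 \right)} \left(-18\right) = 360 \left(-18\right) = -6480$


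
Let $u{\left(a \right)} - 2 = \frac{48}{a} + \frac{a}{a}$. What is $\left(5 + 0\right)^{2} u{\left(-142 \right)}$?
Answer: $\frac{4725}{71} \approx 66.549$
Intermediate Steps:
$u{\left(a \right)} = 3 + \frac{48}{a}$ ($u{\left(a \right)} = 2 + \left(\frac{48}{a} + \frac{a}{a}\right) = 2 + \left(\frac{48}{a} + 1\right) = 2 + \left(1 + \frac{48}{a}\right) = 3 + \frac{48}{a}$)
$\left(5 + 0\right)^{2} u{\left(-142 \right)} = \left(5 + 0\right)^{2} \left(3 + \frac{48}{-142}\right) = 5^{2} \left(3 + 48 \left(- \frac{1}{142}\right)\right) = 25 \left(3 - \frac{24}{71}\right) = 25 \cdot \frac{189}{71} = \frac{4725}{71}$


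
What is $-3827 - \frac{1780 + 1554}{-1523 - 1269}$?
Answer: $- \frac{5340825}{1396} \approx -3825.8$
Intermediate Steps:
$-3827 - \frac{1780 + 1554}{-1523 - 1269} = -3827 - \frac{3334}{-2792} = -3827 - 3334 \left(- \frac{1}{2792}\right) = -3827 - - \frac{1667}{1396} = -3827 + \frac{1667}{1396} = - \frac{5340825}{1396}$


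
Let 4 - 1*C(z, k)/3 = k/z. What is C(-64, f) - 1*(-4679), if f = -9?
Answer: 300197/64 ≈ 4690.6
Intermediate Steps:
C(z, k) = 12 - 3*k/z
C(-64, f) - 1*(-4679) = (12 - 3*(-9)/(-64)) - 1*(-4679) = (12 - 3*(-9)*(-1/64)) + 4679 = (12 - 27/64) + 4679 = 741/64 + 4679 = 300197/64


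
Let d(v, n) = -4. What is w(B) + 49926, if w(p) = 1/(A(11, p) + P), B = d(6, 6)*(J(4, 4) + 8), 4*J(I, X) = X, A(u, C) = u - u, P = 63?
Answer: 3145339/63 ≈ 49926.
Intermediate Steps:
A(u, C) = 0
J(I, X) = X/4
B = -36 (B = -4*((¼)*4 + 8) = -4*(1 + 8) = -4*9 = -36)
w(p) = 1/63 (w(p) = 1/(0 + 63) = 1/63)
w(B) + 49926 = 1/63 + 49926 = 3145339/63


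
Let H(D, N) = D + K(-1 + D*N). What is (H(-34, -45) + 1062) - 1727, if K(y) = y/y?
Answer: -698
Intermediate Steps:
K(y) = 1
H(D, N) = 1 + D (H(D, N) = D + 1 = 1 + D)
(H(-34, -45) + 1062) - 1727 = ((1 - 34) + 1062) - 1727 = (-33 + 1062) - 1727 = 1029 - 1727 = -698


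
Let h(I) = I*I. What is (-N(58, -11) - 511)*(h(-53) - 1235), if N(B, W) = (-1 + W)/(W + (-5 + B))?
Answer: -5627050/7 ≈ -8.0386e+5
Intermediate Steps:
h(I) = I²
N(B, W) = (-1 + W)/(-5 + B + W)
(-N(58, -11) - 511)*(h(-53) - 1235) = (-(-1 - 11)/(-5 + 58 - 11) - 511)*((-53)² - 1235) = (-(-12)/42 - 511)*(2809 - 1235) = (-(-12)/42 - 511)*1574 = (-1*(-2/7) - 511)*1574 = (2/7 - 511)*1574 = -3575/7*1574 = -5627050/7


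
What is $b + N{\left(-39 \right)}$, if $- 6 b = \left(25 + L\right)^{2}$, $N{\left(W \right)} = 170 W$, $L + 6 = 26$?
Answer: $- \frac{13935}{2} \approx -6967.5$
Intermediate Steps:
$L = 20$ ($L = -6 + 26 = 20$)
$b = - \frac{675}{2}$ ($b = - \frac{\left(25 + 20\right)^{2}}{6} = - \frac{45^{2}}{6} = \left(- \frac{1}{6}\right) 2025 = - \frac{675}{2} \approx -337.5$)
$b + N{\left(-39 \right)} = - \frac{675}{2} + 170 \left(-39\right) = - \frac{675}{2} - 6630 = - \frac{13935}{2}$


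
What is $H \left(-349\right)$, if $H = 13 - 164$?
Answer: $52699$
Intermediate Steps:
$H = -151$ ($H = 13 - 164 = -151$)
$H \left(-349\right) = \left(-151\right) \left(-349\right) = 52699$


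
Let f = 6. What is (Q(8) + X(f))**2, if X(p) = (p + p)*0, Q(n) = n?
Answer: 64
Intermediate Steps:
X(p) = 0 (X(p) = (2*p)*0 = 0)
(Q(8) + X(f))**2 = (8 + 0)**2 = 8**2 = 64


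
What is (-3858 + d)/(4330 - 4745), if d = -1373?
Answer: 5231/415 ≈ 12.605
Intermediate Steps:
(-3858 + d)/(4330 - 4745) = (-3858 - 1373)/(4330 - 4745) = -5231/(-415) = -5231*(-1/415) = 5231/415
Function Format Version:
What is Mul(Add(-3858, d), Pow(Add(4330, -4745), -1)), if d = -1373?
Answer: Rational(5231, 415) ≈ 12.605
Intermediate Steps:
Mul(Add(-3858, d), Pow(Add(4330, -4745), -1)) = Mul(Add(-3858, -1373), Pow(Add(4330, -4745), -1)) = Mul(-5231, Pow(-415, -1)) = Mul(-5231, Rational(-1, 415)) = Rational(5231, 415)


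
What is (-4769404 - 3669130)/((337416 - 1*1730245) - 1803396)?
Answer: 8438534/3196225 ≈ 2.6402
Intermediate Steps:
(-4769404 - 3669130)/((337416 - 1*1730245) - 1803396) = -8438534/((337416 - 1730245) - 1803396) = -8438534/(-1392829 - 1803396) = -8438534/(-3196225) = -8438534*(-1/3196225) = 8438534/3196225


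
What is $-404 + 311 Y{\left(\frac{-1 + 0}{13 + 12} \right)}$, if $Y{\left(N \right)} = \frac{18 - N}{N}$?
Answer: $-140665$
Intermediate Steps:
$Y{\left(N \right)} = \frac{18 - N}{N}$
$-404 + 311 Y{\left(\frac{-1 + 0}{13 + 12} \right)} = -404 + 311 \frac{18 - \frac{-1 + 0}{13 + 12}}{\left(-1 + 0\right) \frac{1}{13 + 12}} = -404 + 311 \frac{18 - - \frac{1}{25}}{\left(-1\right) \frac{1}{25}} = -404 + 311 \frac{18 - \left(-1\right) \frac{1}{25}}{\left(-1\right) \frac{1}{25}} = -404 + 311 \frac{18 - - \frac{1}{25}}{- \frac{1}{25}} = -404 + 311 \left(- 25 \left(18 + \frac{1}{25}\right)\right) = -404 + 311 \left(\left(-25\right) \frac{451}{25}\right) = -404 + 311 \left(-451\right) = -404 - 140261 = -140665$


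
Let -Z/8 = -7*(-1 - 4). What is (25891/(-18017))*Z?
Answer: 7249480/18017 ≈ 402.37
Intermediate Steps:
Z = -280 (Z = -(-56)*(-1 - 4) = -(-56)*(-5) = -8*35 = -280)
(25891/(-18017))*Z = (25891/(-18017))*(-280) = (25891*(-1/18017))*(-280) = -25891/18017*(-280) = 7249480/18017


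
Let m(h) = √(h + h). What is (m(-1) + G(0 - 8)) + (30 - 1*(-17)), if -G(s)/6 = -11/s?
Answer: 155/4 + I*√2 ≈ 38.75 + 1.4142*I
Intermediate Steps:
m(h) = √2*√h (m(h) = √(2*h) = √2*√h)
G(s) = 66/s (G(s) = -(-66)/s = 66/s)
(m(-1) + G(0 - 8)) + (30 - 1*(-17)) = (√2*√(-1) + 66/(0 - 8)) + (30 - 1*(-17)) = (√2*I + 66/(-8)) + (30 + 17) = (I*√2 + 66*(-⅛)) + 47 = (I*√2 - 33/4) + 47 = (-33/4 + I*√2) + 47 = 155/4 + I*√2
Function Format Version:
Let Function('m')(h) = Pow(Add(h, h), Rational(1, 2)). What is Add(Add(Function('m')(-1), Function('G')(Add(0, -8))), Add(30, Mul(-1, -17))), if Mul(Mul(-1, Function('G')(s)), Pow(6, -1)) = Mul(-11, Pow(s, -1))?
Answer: Add(Rational(155, 4), Mul(I, Pow(2, Rational(1, 2)))) ≈ Add(38.750, Mul(1.4142, I))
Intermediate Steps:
Function('m')(h) = Mul(Pow(2, Rational(1, 2)), Pow(h, Rational(1, 2))) (Function('m')(h) = Pow(Mul(2, h), Rational(1, 2)) = Mul(Pow(2, Rational(1, 2)), Pow(h, Rational(1, 2))))
Function('G')(s) = Mul(66, Pow(s, -1)) (Function('G')(s) = Mul(-6, Mul(-11, Pow(s, -1))) = Mul(66, Pow(s, -1)))
Add(Add(Function('m')(-1), Function('G')(Add(0, -8))), Add(30, Mul(-1, -17))) = Add(Add(Mul(Pow(2, Rational(1, 2)), Pow(-1, Rational(1, 2))), Mul(66, Pow(Add(0, -8), -1))), Add(30, Mul(-1, -17))) = Add(Add(Mul(Pow(2, Rational(1, 2)), I), Mul(66, Pow(-8, -1))), Add(30, 17)) = Add(Add(Mul(I, Pow(2, Rational(1, 2))), Mul(66, Rational(-1, 8))), 47) = Add(Add(Mul(I, Pow(2, Rational(1, 2))), Rational(-33, 4)), 47) = Add(Add(Rational(-33, 4), Mul(I, Pow(2, Rational(1, 2)))), 47) = Add(Rational(155, 4), Mul(I, Pow(2, Rational(1, 2))))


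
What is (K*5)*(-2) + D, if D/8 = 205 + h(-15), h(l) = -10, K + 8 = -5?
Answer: 1690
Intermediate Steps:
K = -13 (K = -8 - 5 = -13)
D = 1560 (D = 8*(205 - 10) = 8*195 = 1560)
(K*5)*(-2) + D = -13*5*(-2) + 1560 = -65*(-2) + 1560 = 130 + 1560 = 1690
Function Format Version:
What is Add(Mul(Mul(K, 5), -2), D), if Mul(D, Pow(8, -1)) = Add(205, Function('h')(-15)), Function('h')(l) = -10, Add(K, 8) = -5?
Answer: 1690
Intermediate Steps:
K = -13 (K = Add(-8, -5) = -13)
D = 1560 (D = Mul(8, Add(205, -10)) = Mul(8, 195) = 1560)
Add(Mul(Mul(K, 5), -2), D) = Add(Mul(Mul(-13, 5), -2), 1560) = Add(Mul(-65, -2), 1560) = Add(130, 1560) = 1690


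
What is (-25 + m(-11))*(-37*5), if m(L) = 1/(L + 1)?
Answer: 9287/2 ≈ 4643.5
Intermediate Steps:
m(L) = 1/(1 + L)
(-25 + m(-11))*(-37*5) = (-25 + 1/(1 - 11))*(-37*5) = (-25 + 1/(-10))*(-185) = (-25 - 1/10)*(-185) = -251/10*(-185) = 9287/2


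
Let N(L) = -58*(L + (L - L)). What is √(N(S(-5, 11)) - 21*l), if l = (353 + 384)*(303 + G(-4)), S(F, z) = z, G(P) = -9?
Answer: 2*I*√1137719 ≈ 2133.3*I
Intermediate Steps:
l = 216678 (l = (353 + 384)*(303 - 9) = 737*294 = 216678)
N(L) = -58*L (N(L) = -58*(L + 0) = -58*L)
√(N(S(-5, 11)) - 21*l) = √(-58*11 - 21*216678) = √(-638 - 4550238) = √(-4550876) = 2*I*√1137719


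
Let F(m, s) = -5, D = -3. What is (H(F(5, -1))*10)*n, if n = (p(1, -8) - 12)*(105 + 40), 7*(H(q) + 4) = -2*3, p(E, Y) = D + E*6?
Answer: 443700/7 ≈ 63386.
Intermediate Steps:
p(E, Y) = -3 + 6*E (p(E, Y) = -3 + E*6 = -3 + 6*E)
H(q) = -34/7 (H(q) = -4 + (-2*3)/7 = -4 + (⅐)*(-6) = -4 - 6/7 = -34/7)
n = -1305 (n = ((-3 + 6*1) - 12)*(105 + 40) = ((-3 + 6) - 12)*145 = (3 - 12)*145 = -9*145 = -1305)
(H(F(5, -1))*10)*n = -34/7*10*(-1305) = -340/7*(-1305) = 443700/7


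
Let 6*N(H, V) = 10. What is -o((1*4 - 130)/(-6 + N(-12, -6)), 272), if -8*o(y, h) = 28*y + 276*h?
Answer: 123315/13 ≈ 9485.8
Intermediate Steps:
N(H, V) = 5/3 (N(H, V) = (⅙)*10 = 5/3)
o(y, h) = -69*h/2 - 7*y/2 (o(y, h) = -(28*y + 276*h)/8 = -69*h/2 - 7*y/2)
-o((1*4 - 130)/(-6 + N(-12, -6)), 272) = -(-69/2*272 - 7*(1*4 - 130)/(2*(-6 + 5/3))) = -(-9384 - 7*(4 - 130)/(2*(-13/3))) = -(-9384 - (-441)*(-3)/13) = -(-9384 - 7/2*378/13) = -(-9384 - 1323/13) = -1*(-123315/13) = 123315/13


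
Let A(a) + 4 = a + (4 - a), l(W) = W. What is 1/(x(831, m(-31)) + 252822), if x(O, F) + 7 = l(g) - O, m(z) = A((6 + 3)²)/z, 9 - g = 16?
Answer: 1/251977 ≈ 3.9686e-6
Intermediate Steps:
g = -7 (g = 9 - 1*16 = 9 - 16 = -7)
A(a) = 0 (A(a) = -4 + (a + (4 - a)) = -4 + 4 = 0)
m(z) = 0 (m(z) = 0/z = 0)
x(O, F) = -14 - O (x(O, F) = -7 + (-7 - O) = -14 - O)
1/(x(831, m(-31)) + 252822) = 1/((-14 - 1*831) + 252822) = 1/((-14 - 831) + 252822) = 1/(-845 + 252822) = 1/251977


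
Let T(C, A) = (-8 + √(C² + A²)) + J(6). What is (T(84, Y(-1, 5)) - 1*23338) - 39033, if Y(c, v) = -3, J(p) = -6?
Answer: -62385 + 3*√785 ≈ -62301.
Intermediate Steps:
T(C, A) = -14 + √(A² + C²) (T(C, A) = (-8 + √(C² + A²)) - 6 = (-8 + √(A² + C²)) - 6 = -14 + √(A² + C²))
(T(84, Y(-1, 5)) - 1*23338) - 39033 = ((-14 + √((-3)² + 84²)) - 1*23338) - 39033 = ((-14 + √(9 + 7056)) - 23338) - 39033 = ((-14 + √7065) - 23338) - 39033 = ((-14 + 3*√785) - 23338) - 39033 = (-23352 + 3*√785) - 39033 = -62385 + 3*√785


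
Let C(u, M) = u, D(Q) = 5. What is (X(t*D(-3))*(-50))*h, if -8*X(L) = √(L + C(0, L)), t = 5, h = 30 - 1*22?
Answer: 250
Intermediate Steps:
h = 8 (h = 30 - 22 = 8)
X(L) = -√L/8 (X(L) = -√(L + 0)/8 = -√L/8)
(X(t*D(-3))*(-50))*h = (-√(5*5)/8*(-50))*8 = (-√25/8*(-50))*8 = (-⅛*5*(-50))*8 = -5/8*(-50)*8 = (125/4)*8 = 250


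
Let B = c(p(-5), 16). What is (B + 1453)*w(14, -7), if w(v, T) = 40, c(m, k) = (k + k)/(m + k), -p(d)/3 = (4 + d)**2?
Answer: 756840/13 ≈ 58218.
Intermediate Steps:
p(d) = -3*(4 + d)**2
c(m, k) = 2*k/(k + m) (c(m, k) = (2*k)/(k + m) = 2*k/(k + m))
B = 32/13 (B = 2*16/(16 - 3*(4 - 5)**2) = 2*16/(16 - 3*(-1)**2) = 2*16/(16 - 3*1) = 2*16/(16 - 3) = 2*16/13 = 2*16*(1/13) = 32/13 ≈ 2.4615)
(B + 1453)*w(14, -7) = (32/13 + 1453)*40 = (18921/13)*40 = 756840/13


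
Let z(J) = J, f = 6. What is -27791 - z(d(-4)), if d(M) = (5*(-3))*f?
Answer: -27701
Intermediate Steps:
d(M) = -90 (d(M) = (5*(-3))*6 = -15*6 = -90)
-27791 - z(d(-4)) = -27791 - 1*(-90) = -27791 + 90 = -27701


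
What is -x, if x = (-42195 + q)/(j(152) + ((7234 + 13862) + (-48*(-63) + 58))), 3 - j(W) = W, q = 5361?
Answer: 36834/24029 ≈ 1.5329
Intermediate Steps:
j(W) = 3 - W
x = -36834/24029 (x = (-42195 + 5361)/((3 - 1*152) + ((7234 + 13862) + (-48*(-63) + 58))) = -36834/((3 - 152) + (21096 + (3024 + 58))) = -36834/(-149 + (21096 + 3082)) = -36834/(-149 + 24178) = -36834/24029 ≈ -1.5329)
-x = -1*(-36834/24029) = 36834/24029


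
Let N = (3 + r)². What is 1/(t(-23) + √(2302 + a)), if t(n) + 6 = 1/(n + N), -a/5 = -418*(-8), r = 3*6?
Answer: -1047926/2525455681 - 1572516*I*√178/2525455681 ≈ -0.00041495 - 0.0083074*I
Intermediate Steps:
r = 18
a = -16720 (a = -(-2090)*(-8) = -5*3344 = -16720)
N = 441 (N = (3 + 18)² = 21² = 441)
t(n) = -6 + 1/(441 + n) (t(n) = -6 + 1/(n + 441) = -6 + 1/(441 + n))
1/(t(-23) + √(2302 + a)) = 1/((-2645 - 6*(-23))/(441 - 23) + √(2302 - 16720)) = 1/((-2645 + 138)/418 + √(-14418)) = 1/((1/418)*(-2507) + 9*I*√178) = 1/(-2507/418 + 9*I*√178)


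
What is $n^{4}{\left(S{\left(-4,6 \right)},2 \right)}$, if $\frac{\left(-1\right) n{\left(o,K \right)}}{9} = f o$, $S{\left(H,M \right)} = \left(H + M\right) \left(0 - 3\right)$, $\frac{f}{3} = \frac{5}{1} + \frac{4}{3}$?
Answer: $1108126760976$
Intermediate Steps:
$f = 19$ ($f = 3 \left(\frac{5}{1} + \frac{4}{3}\right) = 3 \left(5 \cdot 1 + 4 \cdot \frac{1}{3}\right) = 3 \left(5 + \frac{4}{3}\right) = 3 \cdot \frac{19}{3} = 19$)
$S{\left(H,M \right)} = - 3 H - 3 M$ ($S{\left(H,M \right)} = \left(H + M\right) \left(-3\right) = - 3 H - 3 M$)
$n{\left(o,K \right)} = - 171 o$ ($n{\left(o,K \right)} = - 9 \cdot 19 o = - 171 o$)
$n^{4}{\left(S{\left(-4,6 \right)},2 \right)} = \left(- 171 \left(\left(-3\right) \left(-4\right) - 18\right)\right)^{4} = \left(- 171 \left(12 - 18\right)\right)^{4} = \left(\left(-171\right) \left(-6\right)\right)^{4} = 1026^{4} = 1108126760976$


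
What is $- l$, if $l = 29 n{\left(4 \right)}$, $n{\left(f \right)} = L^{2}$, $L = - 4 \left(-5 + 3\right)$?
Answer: $-1856$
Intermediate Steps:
$L = 8$ ($L = \left(-4\right) \left(-2\right) = 8$)
$n{\left(f \right)} = 64$ ($n{\left(f \right)} = 8^{2} = 64$)
$l = 1856$ ($l = 29 \cdot 64 = 1856$)
$- l = \left(-1\right) 1856 = -1856$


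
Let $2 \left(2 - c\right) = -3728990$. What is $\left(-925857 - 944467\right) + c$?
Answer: $-5827$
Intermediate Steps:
$c = 1864497$ ($c = 2 - -1864495 = 2 + 1864495 = 1864497$)
$\left(-925857 - 944467\right) + c = \left(-925857 - 944467\right) + 1864497 = -1870324 + 1864497 = -5827$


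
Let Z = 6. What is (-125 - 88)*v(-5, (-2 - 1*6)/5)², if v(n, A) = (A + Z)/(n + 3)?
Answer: -25773/25 ≈ -1030.9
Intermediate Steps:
v(n, A) = (6 + A)/(3 + n) (v(n, A) = (A + 6)/(n + 3) = (6 + A)/(3 + n))
(-125 - 88)*v(-5, (-2 - 1*6)/5)² = (-125 - 88)*((6 + (-2 - 1*6)/5)/(3 - 5))² = -213*(6 + (-2 - 6)*(⅕))²/4 = -213*(6 - 8*⅕)²/4 = -213*(6 - 8/5)²/4 = -213*(-½*22/5)² = -213*(-11/5)² = -213*121/25 = -25773/25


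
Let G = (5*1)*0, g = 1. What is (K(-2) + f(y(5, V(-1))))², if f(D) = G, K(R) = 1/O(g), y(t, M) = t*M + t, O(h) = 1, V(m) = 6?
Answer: 1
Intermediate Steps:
G = 0 (G = 5*0 = 0)
y(t, M) = t + M*t (y(t, M) = M*t + t = t + M*t)
K(R) = 1 (K(R) = 1/1 = 1)
f(D) = 0
(K(-2) + f(y(5, V(-1))))² = (1 + 0)² = 1² = 1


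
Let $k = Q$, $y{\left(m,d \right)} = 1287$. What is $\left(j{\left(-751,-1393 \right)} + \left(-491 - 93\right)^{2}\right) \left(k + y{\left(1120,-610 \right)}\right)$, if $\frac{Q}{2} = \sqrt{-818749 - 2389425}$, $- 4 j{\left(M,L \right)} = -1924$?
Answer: $439558119 + 683074 i \sqrt{3208174} \approx 4.3956 \cdot 10^{8} + 1.2235 \cdot 10^{9} i$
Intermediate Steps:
$j{\left(M,L \right)} = 481$ ($j{\left(M,L \right)} = \left(- \frac{1}{4}\right) \left(-1924\right) = 481$)
$Q = 2 i \sqrt{3208174}$ ($Q = 2 \sqrt{-818749 - 2389425} = 2 \sqrt{-3208174} = 2 i \sqrt{3208174} \approx 3582.3 i$)
$k = 2 i \sqrt{3208174} \approx 3582.3 i$
$\left(j{\left(-751,-1393 \right)} + \left(-491 - 93\right)^{2}\right) \left(k + y{\left(1120,-610 \right)}\right) = \left(481 + \left(-491 - 93\right)^{2}\right) \left(2 i \sqrt{3208174} + 1287\right) = \left(481 + \left(-584\right)^{2}\right) \left(1287 + 2 i \sqrt{3208174}\right) = \left(481 + 341056\right) \left(1287 + 2 i \sqrt{3208174}\right) = 341537 \left(1287 + 2 i \sqrt{3208174}\right) = 439558119 + 683074 i \sqrt{3208174}$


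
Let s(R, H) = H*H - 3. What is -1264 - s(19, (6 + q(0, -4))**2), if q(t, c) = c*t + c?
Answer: -1277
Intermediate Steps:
q(t, c) = c + c*t
s(R, H) = -3 + H**2 (s(R, H) = H**2 - 3 = -3 + H**2)
-1264 - s(19, (6 + q(0, -4))**2) = -1264 - (-3 + ((6 - 4*(1 + 0))**2)**2) = -1264 - (-3 + ((6 - 4*1)**2)**2) = -1264 - (-3 + ((6 - 4)**2)**2) = -1264 - (-3 + (2**2)**2) = -1264 - (-3 + 4**2) = -1264 - (-3 + 16) = -1264 - 1*13 = -1264 - 13 = -1277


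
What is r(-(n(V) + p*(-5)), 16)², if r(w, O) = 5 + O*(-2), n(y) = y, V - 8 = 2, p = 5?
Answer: 729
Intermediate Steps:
V = 10 (V = 8 + 2 = 10)
r(w, O) = 5 - 2*O
r(-(n(V) + p*(-5)), 16)² = (5 - 2*16)² = (5 - 32)² = (-27)² = 729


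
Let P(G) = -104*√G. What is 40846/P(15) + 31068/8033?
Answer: 31068/8033 - 1571*√15/60 ≈ -97.540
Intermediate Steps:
40846/P(15) + 31068/8033 = 40846/((-104*√15)) + 31068/8033 = 40846*(-√15/1560) + 31068*(1/8033) = -1571*√15/60 + 31068/8033 = 31068/8033 - 1571*√15/60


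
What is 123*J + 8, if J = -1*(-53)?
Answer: 6527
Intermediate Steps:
J = 53
123*J + 8 = 123*53 + 8 = 6519 + 8 = 6527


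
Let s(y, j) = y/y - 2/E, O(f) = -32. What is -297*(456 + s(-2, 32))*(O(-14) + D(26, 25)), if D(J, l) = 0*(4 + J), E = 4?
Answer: 4338576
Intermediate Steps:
D(J, l) = 0
s(y, j) = ½ (s(y, j) = y/y - 2/4 = 1 - 2*¼ = 1 - ½ = ½)
-297*(456 + s(-2, 32))*(O(-14) + D(26, 25)) = -297*(456 + ½)*(-32 + 0) = -271161*(-32)/2 = -297*(-14608) = 4338576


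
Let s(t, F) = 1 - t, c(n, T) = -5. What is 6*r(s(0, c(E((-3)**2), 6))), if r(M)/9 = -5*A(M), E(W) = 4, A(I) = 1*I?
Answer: -270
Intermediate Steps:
A(I) = I
r(M) = -45*M (r(M) = 9*(-5*M) = -45*M)
6*r(s(0, c(E((-3)**2), 6))) = 6*(-45*(1 - 1*0)) = 6*(-45*(1 + 0)) = 6*(-45*1) = 6*(-45) = -270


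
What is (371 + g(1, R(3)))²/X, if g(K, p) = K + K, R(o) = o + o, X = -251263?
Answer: -139129/251263 ≈ -0.55372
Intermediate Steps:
R(o) = 2*o
g(K, p) = 2*K
(371 + g(1, R(3)))²/X = (371 + 2*1)²/(-251263) = (371 + 2)²*(-1/251263) = 373²*(-1/251263) = 139129*(-1/251263) = -139129/251263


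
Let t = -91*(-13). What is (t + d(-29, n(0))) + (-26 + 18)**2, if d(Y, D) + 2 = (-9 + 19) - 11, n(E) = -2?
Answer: 1244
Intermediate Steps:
d(Y, D) = -3 (d(Y, D) = -2 + ((-9 + 19) - 11) = -2 + (10 - 11) = -2 - 1 = -3)
t = 1183
(t + d(-29, n(0))) + (-26 + 18)**2 = (1183 - 3) + (-26 + 18)**2 = 1180 + (-8)**2 = 1180 + 64 = 1244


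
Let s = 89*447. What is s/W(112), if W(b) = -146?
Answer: -39783/146 ≈ -272.49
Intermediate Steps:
s = 39783
s/W(112) = 39783/(-146) = 39783*(-1/146) = -39783/146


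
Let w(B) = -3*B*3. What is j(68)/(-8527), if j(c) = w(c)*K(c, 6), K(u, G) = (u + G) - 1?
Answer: 44676/8527 ≈ 5.2394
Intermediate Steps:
w(B) = -9*B
K(u, G) = -1 + G + u (K(u, G) = (G + u) - 1 = -1 + G + u)
j(c) = -9*c*(5 + c) (j(c) = (-9*c)*(-1 + 6 + c) = (-9*c)*(5 + c) = -9*c*(5 + c))
j(68)/(-8527) = -9*68*(5 + 68)/(-8527) = -9*68*73*(-1/8527) = -44676*(-1/8527) = 44676/8527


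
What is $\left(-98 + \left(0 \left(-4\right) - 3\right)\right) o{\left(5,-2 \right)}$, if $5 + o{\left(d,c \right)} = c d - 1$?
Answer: $1616$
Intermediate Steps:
$o{\left(d,c \right)} = -6 + c d$ ($o{\left(d,c \right)} = -5 + \left(c d - 1\right) = -5 + \left(-1 + c d\right) = -6 + c d$)
$\left(-98 + \left(0 \left(-4\right) - 3\right)\right) o{\left(5,-2 \right)} = \left(-98 + \left(0 \left(-4\right) - 3\right)\right) \left(-6 - 10\right) = \left(-98 + \left(0 - 3\right)\right) \left(-6 - 10\right) = \left(-98 - 3\right) \left(-16\right) = \left(-101\right) \left(-16\right) = 1616$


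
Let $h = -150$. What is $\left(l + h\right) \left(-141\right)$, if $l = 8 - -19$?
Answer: $17343$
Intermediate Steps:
$l = 27$ ($l = 8 + 19 = 27$)
$\left(l + h\right) \left(-141\right) = \left(27 - 150\right) \left(-141\right) = \left(-123\right) \left(-141\right) = 17343$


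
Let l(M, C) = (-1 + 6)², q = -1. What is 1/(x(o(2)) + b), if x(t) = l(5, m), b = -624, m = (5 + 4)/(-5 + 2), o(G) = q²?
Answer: -1/599 ≈ -0.0016694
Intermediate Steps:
o(G) = 1 (o(G) = (-1)² = 1)
m = -3 (m = 9/(-3) = 9*(-⅓) = -3)
l(M, C) = 25 (l(M, C) = 5² = 25)
x(t) = 25
1/(x(o(2)) + b) = 1/(25 - 624) = 1/(-599) = -1/599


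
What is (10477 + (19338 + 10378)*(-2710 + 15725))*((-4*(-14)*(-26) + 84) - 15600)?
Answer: -6564162290924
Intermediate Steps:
(10477 + (19338 + 10378)*(-2710 + 15725))*((-4*(-14)*(-26) + 84) - 15600) = (10477 + 29716*13015)*((56*(-26) + 84) - 15600) = (10477 + 386753740)*((-1456 + 84) - 15600) = 386764217*(-1372 - 15600) = 386764217*(-16972) = -6564162290924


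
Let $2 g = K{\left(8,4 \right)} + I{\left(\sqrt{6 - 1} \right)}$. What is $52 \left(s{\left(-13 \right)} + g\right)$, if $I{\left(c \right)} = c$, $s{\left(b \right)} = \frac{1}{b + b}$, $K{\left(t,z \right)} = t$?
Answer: $206 + 26 \sqrt{5} \approx 264.14$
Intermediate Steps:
$s{\left(b \right)} = \frac{1}{2 b}$
$g = 4 + \frac{\sqrt{5}}{2}$ ($g = \frac{8 + \sqrt{6 - 1}}{2} = \frac{8 + \sqrt{5}}{2} = 4 + \frac{\sqrt{5}}{2} \approx 5.118$)
$52 \left(s{\left(-13 \right)} + g\right) = 52 \left(\frac{1}{2 \left(-13\right)} + \left(4 + \frac{\sqrt{5}}{2}\right)\right) = 52 \left(\frac{1}{2} \left(- \frac{1}{13}\right) + \left(4 + \frac{\sqrt{5}}{2}\right)\right) = 52 \left(- \frac{1}{26} + \left(4 + \frac{\sqrt{5}}{2}\right)\right) = 52 \left(\frac{103}{26} + \frac{\sqrt{5}}{2}\right) = 206 + 26 \sqrt{5}$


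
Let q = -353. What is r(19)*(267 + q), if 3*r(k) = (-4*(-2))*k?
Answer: -13072/3 ≈ -4357.3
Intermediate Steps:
r(k) = 8*k/3 (r(k) = ((-4*(-2))*k)/3 = (8*k)/3 = 8*k/3)
r(19)*(267 + q) = ((8/3)*19)*(267 - 353) = (152/3)*(-86) = -13072/3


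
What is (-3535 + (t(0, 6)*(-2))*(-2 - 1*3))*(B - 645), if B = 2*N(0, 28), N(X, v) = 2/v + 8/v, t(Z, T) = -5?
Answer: 16168350/7 ≈ 2.3098e+6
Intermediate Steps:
N(X, v) = 10/v
B = 5/7 (B = 2*(10/28) = 2*(10*(1/28)) = 2*(5/14) = 5/7 ≈ 0.71429)
(-3535 + (t(0, 6)*(-2))*(-2 - 1*3))*(B - 645) = (-3535 + (-5*(-2))*(-2 - 1*3))*(5/7 - 645) = (-3535 + 10*(-2 - 3))*(-4510/7) = (-3535 + 10*(-5))*(-4510/7) = (-3535 - 50)*(-4510/7) = -3585*(-4510/7) = 16168350/7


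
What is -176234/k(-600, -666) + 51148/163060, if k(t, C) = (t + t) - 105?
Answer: 1440173209/10639665 ≈ 135.36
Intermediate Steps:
k(t, C) = -105 + 2*t (k(t, C) = 2*t - 105 = -105 + 2*t)
-176234/k(-600, -666) + 51148/163060 = -176234/(-105 + 2*(-600)) + 51148/163060 = -176234/(-105 - 1200) + 51148*(1/163060) = -176234/(-1305) + 12787/40765 = -176234*(-1/1305) + 12787/40765 = 176234/1305 + 12787/40765 = 1440173209/10639665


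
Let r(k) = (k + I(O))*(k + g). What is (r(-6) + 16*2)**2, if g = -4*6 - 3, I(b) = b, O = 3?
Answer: 17161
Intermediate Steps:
g = -27 (g = -24 - 3 = -27)
r(k) = (-27 + k)*(3 + k) (r(k) = (k + 3)*(k - 27) = (3 + k)*(-27 + k) = (-27 + k)*(3 + k))
(r(-6) + 16*2)**2 = ((-81 + (-6)**2 - 24*(-6)) + 16*2)**2 = ((-81 + 36 + 144) + 32)**2 = (99 + 32)**2 = 131**2 = 17161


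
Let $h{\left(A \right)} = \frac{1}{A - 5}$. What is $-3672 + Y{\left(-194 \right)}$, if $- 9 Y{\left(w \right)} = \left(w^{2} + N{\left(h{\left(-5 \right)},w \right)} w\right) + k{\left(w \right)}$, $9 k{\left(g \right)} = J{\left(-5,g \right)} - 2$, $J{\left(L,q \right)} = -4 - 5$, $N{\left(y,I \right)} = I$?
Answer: $- \frac{974869}{81} \approx -12035.0$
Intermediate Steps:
$h{\left(A \right)} = \frac{1}{-5 + A}$
$J{\left(L,q \right)} = -9$
$k{\left(g \right)} = - \frac{11}{9}$ ($k{\left(g \right)} = \frac{-9 - 2}{9} = \frac{1}{9} \left(-11\right) = - \frac{11}{9}$)
$Y{\left(w \right)} = \frac{11}{81} - \frac{2 w^{2}}{9}$ ($Y{\left(w \right)} = - \frac{\left(w^{2} + w w\right) - \frac{11}{9}}{9} = - \frac{\left(w^{2} + w^{2}\right) - \frac{11}{9}}{9} = - \frac{2 w^{2} - \frac{11}{9}}{9} = - \frac{- \frac{11}{9} + 2 w^{2}}{9} = \frac{11}{81} - \frac{2 w^{2}}{9}$)
$-3672 + Y{\left(-194 \right)} = -3672 + \left(\frac{11}{81} - \frac{2 \left(-194\right)^{2}}{9}\right) = -3672 + \left(\frac{11}{81} - \frac{75272}{9}\right) = -3672 - \frac{677437}{81} = - \frac{974869}{81}$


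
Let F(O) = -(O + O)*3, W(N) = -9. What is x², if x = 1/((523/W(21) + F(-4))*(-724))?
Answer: 81/49403063824 ≈ 1.6396e-9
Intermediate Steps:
F(O) = -6*O (F(O) = -2*O*3 = -6*O)
x = 9/222268 (x = 1/((523/(-9) - 6*(-4))*(-724)) = -1/724/(523*(-⅑) + 24) = -1/724/(-523/9 + 24) = -1/724/(-307/9) = -9/307*(-1/724) = 9/222268 ≈ 4.0492e-5)
x² = (9/222268)² = 81/49403063824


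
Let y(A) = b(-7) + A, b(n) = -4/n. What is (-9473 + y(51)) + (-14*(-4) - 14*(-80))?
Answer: -57718/7 ≈ -8245.4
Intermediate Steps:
y(A) = 4/7 + A (y(A) = -4/(-7) + A = -4*(-1/7) + A = 4/7 + A)
(-9473 + y(51)) + (-14*(-4) - 14*(-80)) = (-9473 + (4/7 + 51)) + (-14*(-4) - 14*(-80)) = (-9473 + 361/7) + (56 + 1120) = -65950/7 + 1176 = -57718/7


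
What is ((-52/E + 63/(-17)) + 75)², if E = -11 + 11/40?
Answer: 1824656656/314721 ≈ 5797.7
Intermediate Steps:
E = -429/40 (E = -11 + 11*(1/40) = -11 + 11/40 = -429/40 ≈ -10.725)
((-52/E + 63/(-17)) + 75)² = ((-52/(-429/40) + 63/(-17)) + 75)² = ((-52*(-40/429) + 63*(-1/17)) + 75)² = ((160/33 - 63/17) + 75)² = (641/561 + 75)² = (42716/561)² = 1824656656/314721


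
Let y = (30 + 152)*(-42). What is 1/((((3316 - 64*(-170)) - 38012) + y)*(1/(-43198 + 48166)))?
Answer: -1242/7865 ≈ -0.15791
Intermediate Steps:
y = -7644 (y = 182*(-42) = -7644)
1/((((3316 - 64*(-170)) - 38012) + y)*(1/(-43198 + 48166))) = 1/((((3316 - 64*(-170)) - 38012) - 7644)*(1/(-43198 + 48166))) = 1/((((3316 + 10880) - 38012) - 7644)*(1/4968)) = 1/(((14196 - 38012) - 7644)*(1/4968)) = 4968/(-23816 - 7644) = 4968/(-31460) = -1/31460*4968 = -1242/7865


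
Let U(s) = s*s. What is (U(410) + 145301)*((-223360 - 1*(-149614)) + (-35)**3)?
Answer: -36549138021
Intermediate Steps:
U(s) = s**2
(U(410) + 145301)*((-223360 - 1*(-149614)) + (-35)**3) = (410**2 + 145301)*((-223360 - 1*(-149614)) + (-35)**3) = (168100 + 145301)*((-223360 + 149614) - 42875) = 313401*(-73746 - 42875) = 313401*(-116621) = -36549138021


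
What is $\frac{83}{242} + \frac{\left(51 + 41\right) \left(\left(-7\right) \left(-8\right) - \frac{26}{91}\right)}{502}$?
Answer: $\frac{4487311}{425194} \approx 10.554$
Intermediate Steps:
$\frac{83}{242} + \frac{\left(51 + 41\right) \left(\left(-7\right) \left(-8\right) - \frac{26}{91}\right)}{502} = 83 \cdot \frac{1}{242} + 92 \left(56 - \frac{2}{7}\right) \frac{1}{502} = \frac{83}{242} + 92 \left(56 - \frac{2}{7}\right) \frac{1}{502} = \frac{83}{242} + 92 \cdot \frac{390}{7} \cdot \frac{1}{502} = \frac{83}{242} + \frac{35880}{7} \cdot \frac{1}{502} = \frac{83}{242} + \frac{17940}{1757} = \frac{4487311}{425194}$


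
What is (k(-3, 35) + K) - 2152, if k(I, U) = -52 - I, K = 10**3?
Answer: -1201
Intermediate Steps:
K = 1000
(k(-3, 35) + K) - 2152 = ((-52 - 1*(-3)) + 1000) - 2152 = ((-52 + 3) + 1000) - 2152 = (-49 + 1000) - 2152 = 951 - 2152 = -1201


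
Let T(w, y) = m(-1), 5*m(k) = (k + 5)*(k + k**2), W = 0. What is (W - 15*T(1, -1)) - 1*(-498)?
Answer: 498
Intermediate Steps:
m(k) = (5 + k)*(k + k**2)/5 (m(k) = ((k + 5)*(k + k**2))/5 = ((5 + k)*(k + k**2))/5 = (5 + k)*(k + k**2)/5)
T(w, y) = 0 (T(w, y) = (1/5)*(-1)*(5 + (-1)**2 + 6*(-1)) = (1/5)*(-1)*(5 + 1 - 6) = (1/5)*(-1)*0 = 0)
(W - 15*T(1, -1)) - 1*(-498) = (0 - 15*0) - 1*(-498) = (0 + 0) + 498 = 0 + 498 = 498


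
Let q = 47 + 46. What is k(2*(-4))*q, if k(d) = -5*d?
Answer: 3720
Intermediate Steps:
q = 93
k(2*(-4))*q = -10*(-4)*93 = -5*(-8)*93 = 40*93 = 3720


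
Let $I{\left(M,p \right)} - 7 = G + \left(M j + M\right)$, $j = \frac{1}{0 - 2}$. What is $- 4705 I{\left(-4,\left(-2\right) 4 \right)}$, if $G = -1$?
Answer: $-18820$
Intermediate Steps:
$j = - \frac{1}{2}$ ($j = \frac{1}{-2} = - \frac{1}{2} \approx -0.5$)
$I{\left(M,p \right)} = 6 + \frac{M}{2}$ ($I{\left(M,p \right)} = 7 - \left(1 - M - M \left(- \frac{1}{2}\right)\right) = 7 + \left(-1 + \left(- \frac{M}{2} + M\right)\right) = 7 + \left(-1 + \frac{M}{2}\right) = 6 + \frac{M}{2}$)
$- 4705 I{\left(-4,\left(-2\right) 4 \right)} = - 4705 \left(6 + \frac{1}{2} \left(-4\right)\right) = - 4705 \left(6 - 2\right) = \left(-4705\right) 4 = -18820$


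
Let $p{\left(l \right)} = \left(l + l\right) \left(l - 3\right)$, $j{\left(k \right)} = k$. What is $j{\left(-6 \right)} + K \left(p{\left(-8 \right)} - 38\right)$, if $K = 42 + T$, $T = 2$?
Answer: $6066$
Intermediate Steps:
$p{\left(l \right)} = 2 l \left(-3 + l\right)$
$K = 44$ ($K = 42 + 2 = 44$)
$j{\left(-6 \right)} + K \left(p{\left(-8 \right)} - 38\right) = -6 + 44 \left(2 \left(-8\right) \left(-3 - 8\right) - 38\right) = -6 + 44 \left(2 \left(-8\right) \left(-11\right) - 38\right) = -6 + 44 \left(176 - 38\right) = -6 + 44 \cdot 138 = -6 + 6072 = 6066$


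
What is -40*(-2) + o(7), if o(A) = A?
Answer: 87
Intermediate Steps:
-40*(-2) + o(7) = -40*(-2) + 7 = 80 + 7 = 87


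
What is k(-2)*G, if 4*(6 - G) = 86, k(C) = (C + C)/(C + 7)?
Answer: 62/5 ≈ 12.400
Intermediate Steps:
k(C) = 2*C/(7 + C) (k(C) = (2*C)/(7 + C) = 2*C/(7 + C))
G = -31/2 (G = 6 - ¼*86 = 6 - 43/2 = -31/2 ≈ -15.500)
k(-2)*G = (2*(-2)/(7 - 2))*(-31/2) = (2*(-2)/5)*(-31/2) = (2*(-2)*(⅕))*(-31/2) = -⅘*(-31/2) = 62/5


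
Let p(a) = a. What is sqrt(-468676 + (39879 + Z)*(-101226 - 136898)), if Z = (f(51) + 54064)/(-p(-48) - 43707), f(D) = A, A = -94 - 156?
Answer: 4*I*sqrt(285037451338002)/693 ≈ 97449.0*I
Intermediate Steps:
A = -250
f(D) = -250
Z = -17938/14553 (Z = (-250 + 54064)/(-1*(-48) - 43707) = 53814/(48 - 43707) = 53814/(-43659) = 53814*(-1/43659) = -17938/14553 ≈ -1.2326)
sqrt(-468676 + (39879 + Z)*(-101226 - 136898)) = sqrt(-468676 + (39879 - 17938/14553)*(-101226 - 136898)) = sqrt(-468676 + (580341149/14553)*(-238124)) = sqrt(-468676 - 138193155764476/14553) = sqrt(-138199976406304/14553) = 4*I*sqrt(285037451338002)/693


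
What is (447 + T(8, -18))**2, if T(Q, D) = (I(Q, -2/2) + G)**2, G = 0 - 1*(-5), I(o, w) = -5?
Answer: 199809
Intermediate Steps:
G = 5 (G = 0 + 5 = 5)
T(Q, D) = 0 (T(Q, D) = (-5 + 5)**2 = 0**2 = 0)
(447 + T(8, -18))**2 = (447 + 0)**2 = 447**2 = 199809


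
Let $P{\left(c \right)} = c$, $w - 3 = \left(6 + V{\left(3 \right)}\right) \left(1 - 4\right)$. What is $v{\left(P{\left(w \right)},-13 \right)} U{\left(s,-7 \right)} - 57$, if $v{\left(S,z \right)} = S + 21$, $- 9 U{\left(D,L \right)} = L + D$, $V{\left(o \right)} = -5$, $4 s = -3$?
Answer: $- \frac{467}{12} \approx -38.917$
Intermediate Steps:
$s = - \frac{3}{4}$ ($s = \frac{1}{4} \left(-3\right) = - \frac{3}{4} \approx -0.75$)
$w = 0$ ($w = 3 + \left(6 - 5\right) \left(1 - 4\right) = 3 + 1 \left(-3\right) = 3 - 3 = 0$)
$U{\left(D,L \right)} = - \frac{D}{9} - \frac{L}{9}$ ($U{\left(D,L \right)} = - \frac{L + D}{9} = - \frac{D + L}{9} = - \frac{D}{9} - \frac{L}{9}$)
$v{\left(S,z \right)} = 21 + S$
$v{\left(P{\left(w \right)},-13 \right)} U{\left(s,-7 \right)} - 57 = \left(21 + 0\right) \left(\left(- \frac{1}{9}\right) \left(- \frac{3}{4}\right) - - \frac{7}{9}\right) - 57 = 21 \left(\frac{1}{12} + \frac{7}{9}\right) - 57 = 21 \cdot \frac{31}{36} - 57 = \frac{217}{12} - 57 = - \frac{467}{12}$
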